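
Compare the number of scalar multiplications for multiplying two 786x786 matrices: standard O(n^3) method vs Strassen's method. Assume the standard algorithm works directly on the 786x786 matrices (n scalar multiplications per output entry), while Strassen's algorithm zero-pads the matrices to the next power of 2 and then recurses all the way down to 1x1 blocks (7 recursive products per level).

Matrix multiplication for 786x786 matrices:

Strassen's algorithm requires power-of-2 dimensions. Pad 786x786 to 1024x1024 (next power of 2).

Standard algorithm: 786^3 = 485587656 multiplications
Strassen's algorithm: 7^(log2(1024)) = 7^10 = 282475249 multiplications
Savings: 485587656 - 282475249 = 203112407 multiplications

Standard: 485587656 multiplications (786^3). Strassen: 282475249 multiplications (7^10, after padding to 1024x1024). Strassen reduces 8 recursive multiplications to 7 at each level.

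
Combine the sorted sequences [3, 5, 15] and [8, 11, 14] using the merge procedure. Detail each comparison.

Merging process:

Compare 3 vs 8: take 3 from left. Merged: [3]
Compare 5 vs 8: take 5 from left. Merged: [3, 5]
Compare 15 vs 8: take 8 from right. Merged: [3, 5, 8]
Compare 15 vs 11: take 11 from right. Merged: [3, 5, 8, 11]
Compare 15 vs 14: take 14 from right. Merged: [3, 5, 8, 11, 14]
Append remaining from left: [15]. Merged: [3, 5, 8, 11, 14, 15]

Final merged array: [3, 5, 8, 11, 14, 15]
Total comparisons: 5

The merged array is [3, 5, 8, 11, 14, 15], requiring 5 comparisons. The merge step runs in O(n) time where n is the total number of elements.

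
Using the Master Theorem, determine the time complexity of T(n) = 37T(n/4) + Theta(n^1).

Master Theorem for T(n) = 37T(n/4) + O(n^1):

a = 37, b = 4, c = 1
log_b(a) = log_4(37) = 2.6047

Case 1: c = 1 < log_4(37) = 2.6047
T(n) = O(n^(log_4 37))

For T(n) = 37T(n/4) + O(n^1): log_4(37) = 2.6047. This is Case 1 of the Master Theorem (c < log_b(a), work dominated by leaves), giving O(n^(log_4 37)).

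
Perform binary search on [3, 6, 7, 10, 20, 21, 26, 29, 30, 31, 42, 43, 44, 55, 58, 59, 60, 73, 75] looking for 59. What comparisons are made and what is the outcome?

Binary search for 59 in [3, 6, 7, 10, 20, 21, 26, 29, 30, 31, 42, 43, 44, 55, 58, 59, 60, 73, 75]:

lo=0, hi=18, mid=9, arr[mid]=31 -> 31 < 59, search right half
lo=10, hi=18, mid=14, arr[mid]=58 -> 58 < 59, search right half
lo=15, hi=18, mid=16, arr[mid]=60 -> 60 > 59, search left half
lo=15, hi=15, mid=15, arr[mid]=59 -> Found target at index 15!

Binary search finds 59 at index 15 after 4 comparisons. The search repeatedly halves the search space by comparing with the middle element.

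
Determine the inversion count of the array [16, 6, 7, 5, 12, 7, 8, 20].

Finding inversions in [16, 6, 7, 5, 12, 7, 8, 20]:

(0, 1): arr[0]=16 > arr[1]=6
(0, 2): arr[0]=16 > arr[2]=7
(0, 3): arr[0]=16 > arr[3]=5
(0, 4): arr[0]=16 > arr[4]=12
(0, 5): arr[0]=16 > arr[5]=7
(0, 6): arr[0]=16 > arr[6]=8
(1, 3): arr[1]=6 > arr[3]=5
(2, 3): arr[2]=7 > arr[3]=5
(4, 5): arr[4]=12 > arr[5]=7
(4, 6): arr[4]=12 > arr[6]=8

Total inversions: 10

The array has 10 inversion(s): (0,1), (0,2), (0,3), (0,4), (0,5), (0,6), (1,3), (2,3), (4,5), (4,6). Each pair (i,j) satisfies i < j and arr[i] > arr[j].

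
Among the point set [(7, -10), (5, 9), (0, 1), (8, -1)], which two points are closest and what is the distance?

Computing all pairwise distances among 4 points:

d((7, -10), (5, 9)) = 19.105
d((7, -10), (0, 1)) = 13.0384
d((7, -10), (8, -1)) = 9.0554
d((5, 9), (0, 1)) = 9.434
d((5, 9), (8, -1)) = 10.4403
d((0, 1), (8, -1)) = 8.2462 <-- minimum

Closest pair: (0, 1) and (8, -1) with distance 8.2462

The closest pair is (0, 1) and (8, -1) with Euclidean distance 8.2462. For 4 points, brute-force pairwise comparison is shown above. For large n, the divide-and-conquer algorithm (sort by x, recurse on halves, check the dividing strip) achieves O(n log n).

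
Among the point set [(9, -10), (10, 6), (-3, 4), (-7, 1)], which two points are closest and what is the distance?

Computing all pairwise distances among 4 points:

d((9, -10), (10, 6)) = 16.0312
d((9, -10), (-3, 4)) = 18.4391
d((9, -10), (-7, 1)) = 19.4165
d((10, 6), (-3, 4)) = 13.1529
d((10, 6), (-7, 1)) = 17.72
d((-3, 4), (-7, 1)) = 5.0 <-- minimum

Closest pair: (-3, 4) and (-7, 1) with distance 5.0

The closest pair is (-3, 4) and (-7, 1) with Euclidean distance 5.0. For 4 points, brute-force pairwise comparison is shown above. For large n, the divide-and-conquer algorithm (sort by x, recurse on halves, check the dividing strip) achieves O(n log n).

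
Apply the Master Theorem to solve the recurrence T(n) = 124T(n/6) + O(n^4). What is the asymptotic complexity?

Master Theorem for T(n) = 124T(n/6) + O(n^4):

a = 124, b = 6, c = 4
log_b(a) = log_6(124) = 2.6903

Case 3: c = 4 > log_6(124) = 2.6903
T(n) = O(n^4) = O(n^4)

For T(n) = 124T(n/6) + O(n^4): log_6(124) = 2.6903. This is Case 3 of the Master Theorem (c > log_b(a), work dominated by root), giving O(n^4).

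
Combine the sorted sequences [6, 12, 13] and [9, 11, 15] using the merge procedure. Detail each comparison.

Merging process:

Compare 6 vs 9: take 6 from left. Merged: [6]
Compare 12 vs 9: take 9 from right. Merged: [6, 9]
Compare 12 vs 11: take 11 from right. Merged: [6, 9, 11]
Compare 12 vs 15: take 12 from left. Merged: [6, 9, 11, 12]
Compare 13 vs 15: take 13 from left. Merged: [6, 9, 11, 12, 13]
Append remaining from right: [15]. Merged: [6, 9, 11, 12, 13, 15]

Final merged array: [6, 9, 11, 12, 13, 15]
Total comparisons: 5

The merged array is [6, 9, 11, 12, 13, 15], requiring 5 comparisons. The merge step runs in O(n) time where n is the total number of elements.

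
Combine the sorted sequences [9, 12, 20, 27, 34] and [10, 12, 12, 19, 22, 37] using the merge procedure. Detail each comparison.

Merging process:

Compare 9 vs 10: take 9 from left. Merged: [9]
Compare 12 vs 10: take 10 from right. Merged: [9, 10]
Compare 12 vs 12: take 12 from left. Merged: [9, 10, 12]
Compare 20 vs 12: take 12 from right. Merged: [9, 10, 12, 12]
Compare 20 vs 12: take 12 from right. Merged: [9, 10, 12, 12, 12]
Compare 20 vs 19: take 19 from right. Merged: [9, 10, 12, 12, 12, 19]
Compare 20 vs 22: take 20 from left. Merged: [9, 10, 12, 12, 12, 19, 20]
Compare 27 vs 22: take 22 from right. Merged: [9, 10, 12, 12, 12, 19, 20, 22]
Compare 27 vs 37: take 27 from left. Merged: [9, 10, 12, 12, 12, 19, 20, 22, 27]
Compare 34 vs 37: take 34 from left. Merged: [9, 10, 12, 12, 12, 19, 20, 22, 27, 34]
Append remaining from right: [37]. Merged: [9, 10, 12, 12, 12, 19, 20, 22, 27, 34, 37]

Final merged array: [9, 10, 12, 12, 12, 19, 20, 22, 27, 34, 37]
Total comparisons: 10

The merged array is [9, 10, 12, 12, 12, 19, 20, 22, 27, 34, 37], requiring 10 comparisons. The merge step runs in O(n) time where n is the total number of elements.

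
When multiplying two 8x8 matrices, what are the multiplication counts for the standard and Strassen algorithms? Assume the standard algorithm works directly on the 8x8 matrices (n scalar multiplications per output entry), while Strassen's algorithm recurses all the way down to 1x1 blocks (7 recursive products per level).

Matrix multiplication for 8x8 matrices:

Standard algorithm: 8^3 = 512 multiplications
Strassen's algorithm: 7^(log2(8)) = 7^3 = 343 multiplications
Savings: 512 - 343 = 169 multiplications

Standard: 512 multiplications (8^3). Strassen: 343 multiplications (7^3). Strassen reduces 8 recursive multiplications to 7 at each level.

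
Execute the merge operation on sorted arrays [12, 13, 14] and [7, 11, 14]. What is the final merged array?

Merging process:

Compare 12 vs 7: take 7 from right. Merged: [7]
Compare 12 vs 11: take 11 from right. Merged: [7, 11]
Compare 12 vs 14: take 12 from left. Merged: [7, 11, 12]
Compare 13 vs 14: take 13 from left. Merged: [7, 11, 12, 13]
Compare 14 vs 14: take 14 from left. Merged: [7, 11, 12, 13, 14]
Append remaining from right: [14]. Merged: [7, 11, 12, 13, 14, 14]

Final merged array: [7, 11, 12, 13, 14, 14]
Total comparisons: 5

The merged array is [7, 11, 12, 13, 14, 14], requiring 5 comparisons. The merge step runs in O(n) time where n is the total number of elements.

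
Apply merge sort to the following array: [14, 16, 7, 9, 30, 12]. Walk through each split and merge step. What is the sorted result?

Merge sort trace:

Split: [14, 16, 7, 9, 30, 12] -> [14, 16, 7] and [9, 30, 12]
  Split: [14, 16, 7] -> [14] and [16, 7]
    Split: [16, 7] -> [16] and [7]
    Merge: [16] + [7] -> [7, 16]
  Merge: [14] + [7, 16] -> [7, 14, 16]
  Split: [9, 30, 12] -> [9] and [30, 12]
    Split: [30, 12] -> [30] and [12]
    Merge: [30] + [12] -> [12, 30]
  Merge: [9] + [12, 30] -> [9, 12, 30]
Merge: [7, 14, 16] + [9, 12, 30] -> [7, 9, 12, 14, 16, 30]

Final sorted array: [7, 9, 12, 14, 16, 30]

The merge sort proceeds by recursively splitting the array and merging sorted halves.
After all merges, the sorted array is [7, 9, 12, 14, 16, 30].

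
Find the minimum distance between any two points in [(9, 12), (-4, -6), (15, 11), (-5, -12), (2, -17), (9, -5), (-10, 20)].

Computing all pairwise distances among 7 points:

d((9, 12), (-4, -6)) = 22.2036
d((9, 12), (15, 11)) = 6.0828 <-- minimum
d((9, 12), (-5, -12)) = 27.7849
d((9, 12), (2, -17)) = 29.8329
d((9, 12), (9, -5)) = 17.0
d((9, 12), (-10, 20)) = 20.6155
d((-4, -6), (15, 11)) = 25.4951
d((-4, -6), (-5, -12)) = 6.0828 <-- minimum
d((-4, -6), (2, -17)) = 12.53
d((-4, -6), (9, -5)) = 13.0384
d((-4, -6), (-10, 20)) = 26.6833
d((15, 11), (-5, -12)) = 30.4795
d((15, 11), (2, -17)) = 30.8707
d((15, 11), (9, -5)) = 17.088
d((15, 11), (-10, 20)) = 26.5707
d((-5, -12), (2, -17)) = 8.6023
d((-5, -12), (9, -5)) = 15.6525
d((-5, -12), (-10, 20)) = 32.3883
d((2, -17), (9, -5)) = 13.8924
d((2, -17), (-10, 20)) = 38.8973
d((9, -5), (-10, 20)) = 31.4006

Minimum distance: 6.0828 (tie among 2 pairs: (9, 12) and (15, 11); (-4, -6) and (-5, -12))

The minimum Euclidean distance is 6.0828. There is a tie: 2 pairs achieve this minimum — (9, 12) and (15, 11); (-4, -6) and (-5, -12). Any of these is a valid closest pair. For 7 points, brute-force pairwise comparison is shown above. For large n, the divide-and-conquer algorithm (sort by x, recurse on halves, check the dividing strip) achieves O(n log n).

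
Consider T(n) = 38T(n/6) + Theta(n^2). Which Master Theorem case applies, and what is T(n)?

Master Theorem for T(n) = 38T(n/6) + O(n^2):

a = 38, b = 6, c = 2
log_b(a) = log_6(38) = 2.0302

Case 1: c = 2 < log_6(38) = 2.0302
T(n) = O(n^(log_6 38))

For T(n) = 38T(n/6) + O(n^2): log_6(38) = 2.0302. This is Case 1 of the Master Theorem (c < log_b(a), work dominated by leaves), giving O(n^(log_6 38)).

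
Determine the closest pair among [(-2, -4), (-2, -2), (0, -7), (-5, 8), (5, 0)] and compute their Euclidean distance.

Computing all pairwise distances among 5 points:

d((-2, -4), (-2, -2)) = 2.0 <-- minimum
d((-2, -4), (0, -7)) = 3.6056
d((-2, -4), (-5, 8)) = 12.3693
d((-2, -4), (5, 0)) = 8.0623
d((-2, -2), (0, -7)) = 5.3852
d((-2, -2), (-5, 8)) = 10.4403
d((-2, -2), (5, 0)) = 7.2801
d((0, -7), (-5, 8)) = 15.8114
d((0, -7), (5, 0)) = 8.6023
d((-5, 8), (5, 0)) = 12.8062

Closest pair: (-2, -4) and (-2, -2) with distance 2.0

The closest pair is (-2, -4) and (-2, -2) with Euclidean distance 2.0. For 5 points, brute-force pairwise comparison is shown above. For large n, the divide-and-conquer algorithm (sort by x, recurse on halves, check the dividing strip) achieves O(n log n).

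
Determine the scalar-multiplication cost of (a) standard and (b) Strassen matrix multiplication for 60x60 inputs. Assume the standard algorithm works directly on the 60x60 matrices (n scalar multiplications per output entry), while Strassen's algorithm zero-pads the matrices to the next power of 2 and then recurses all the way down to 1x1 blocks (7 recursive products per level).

Matrix multiplication for 60x60 matrices:

Strassen's algorithm requires power-of-2 dimensions. Pad 60x60 to 64x64 (next power of 2).

Standard algorithm: 60^3 = 216000 multiplications
Strassen's algorithm: 7^(log2(64)) = 7^6 = 117649 multiplications
Savings: 216000 - 117649 = 98351 multiplications

Standard: 216000 multiplications (60^3). Strassen: 117649 multiplications (7^6, after padding to 64x64). Strassen reduces 8 recursive multiplications to 7 at each level.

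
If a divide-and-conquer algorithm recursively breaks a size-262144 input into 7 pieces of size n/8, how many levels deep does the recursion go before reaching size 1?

For divide and conquer with division factor 8:

Problem sizes at each level:
Level 0: 262144
Level 1: 32768
Level 2: 4096
Level 3: 512
Level 4: 64
Level 5: 8
Level 6: 1

The root is level 0 and the size-1 base case is level 6 (the tree spans levels 0 through 6, i.e. 7 levels counting the root), so the depth is the number of divisions: log_8(262144) = 6

The recursion tree depth is log_8(262144) = 6. At each level, the problem size is divided by 8, so it takes 6 divisions to reduce to a base case of size 1. The algorithm makes 7 recursive calls at each level.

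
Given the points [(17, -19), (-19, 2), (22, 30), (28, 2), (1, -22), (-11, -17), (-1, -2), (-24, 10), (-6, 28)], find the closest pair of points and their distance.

Computing all pairwise distances among 9 points:

d((17, -19), (-19, 2)) = 41.6773
d((17, -19), (22, 30)) = 49.2544
d((17, -19), (28, 2)) = 23.7065
d((17, -19), (1, -22)) = 16.2788
d((17, -19), (-11, -17)) = 28.0713
d((17, -19), (-1, -2)) = 24.7588
d((17, -19), (-24, 10)) = 50.2195
d((17, -19), (-6, 28)) = 52.3259
d((-19, 2), (22, 30)) = 49.6488
d((-19, 2), (28, 2)) = 47.0
d((-19, 2), (1, -22)) = 31.241
d((-19, 2), (-11, -17)) = 20.6155
d((-19, 2), (-1, -2)) = 18.4391
d((-19, 2), (-24, 10)) = 9.434 <-- minimum
d((-19, 2), (-6, 28)) = 29.0689
d((22, 30), (28, 2)) = 28.6356
d((22, 30), (1, -22)) = 56.0803
d((22, 30), (-11, -17)) = 57.4282
d((22, 30), (-1, -2)) = 39.4081
d((22, 30), (-24, 10)) = 50.1597
d((22, 30), (-6, 28)) = 28.0713
d((28, 2), (1, -22)) = 36.1248
d((28, 2), (-11, -17)) = 43.382
d((28, 2), (-1, -2)) = 29.2746
d((28, 2), (-24, 10)) = 52.6118
d((28, 2), (-6, 28)) = 42.8019
d((1, -22), (-11, -17)) = 13.0
d((1, -22), (-1, -2)) = 20.0998
d((1, -22), (-24, 10)) = 40.6079
d((1, -22), (-6, 28)) = 50.4876
d((-11, -17), (-1, -2)) = 18.0278
d((-11, -17), (-24, 10)) = 29.9666
d((-11, -17), (-6, 28)) = 45.2769
d((-1, -2), (-24, 10)) = 25.9422
d((-1, -2), (-6, 28)) = 30.4138
d((-24, 10), (-6, 28)) = 25.4558

Closest pair: (-19, 2) and (-24, 10) with distance 9.434

The closest pair is (-19, 2) and (-24, 10) with Euclidean distance 9.434. For 9 points, brute-force pairwise comparison is shown above. For large n, the divide-and-conquer algorithm (sort by x, recurse on halves, check the dividing strip) achieves O(n log n).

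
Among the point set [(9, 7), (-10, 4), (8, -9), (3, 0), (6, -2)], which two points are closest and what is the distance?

Computing all pairwise distances among 5 points:

d((9, 7), (-10, 4)) = 19.2354
d((9, 7), (8, -9)) = 16.0312
d((9, 7), (3, 0)) = 9.2195
d((9, 7), (6, -2)) = 9.4868
d((-10, 4), (8, -9)) = 22.2036
d((-10, 4), (3, 0)) = 13.6015
d((-10, 4), (6, -2)) = 17.088
d((8, -9), (3, 0)) = 10.2956
d((8, -9), (6, -2)) = 7.2801
d((3, 0), (6, -2)) = 3.6056 <-- minimum

Closest pair: (3, 0) and (6, -2) with distance 3.6056

The closest pair is (3, 0) and (6, -2) with Euclidean distance 3.6056. For 5 points, brute-force pairwise comparison is shown above. For large n, the divide-and-conquer algorithm (sort by x, recurse on halves, check the dividing strip) achieves O(n log n).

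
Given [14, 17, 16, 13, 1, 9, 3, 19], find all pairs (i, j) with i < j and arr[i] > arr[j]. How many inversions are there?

Finding inversions in [14, 17, 16, 13, 1, 9, 3, 19]:

(0, 3): arr[0]=14 > arr[3]=13
(0, 4): arr[0]=14 > arr[4]=1
(0, 5): arr[0]=14 > arr[5]=9
(0, 6): arr[0]=14 > arr[6]=3
(1, 2): arr[1]=17 > arr[2]=16
(1, 3): arr[1]=17 > arr[3]=13
(1, 4): arr[1]=17 > arr[4]=1
(1, 5): arr[1]=17 > arr[5]=9
(1, 6): arr[1]=17 > arr[6]=3
(2, 3): arr[2]=16 > arr[3]=13
(2, 4): arr[2]=16 > arr[4]=1
(2, 5): arr[2]=16 > arr[5]=9
(2, 6): arr[2]=16 > arr[6]=3
(3, 4): arr[3]=13 > arr[4]=1
(3, 5): arr[3]=13 > arr[5]=9
(3, 6): arr[3]=13 > arr[6]=3
(5, 6): arr[5]=9 > arr[6]=3

Total inversions: 17

The array has 17 inversion(s): (0,3), (0,4), (0,5), (0,6), (1,2), (1,3), (1,4), (1,5), (1,6), (2,3), (2,4), (2,5), (2,6), (3,4), (3,5), (3,6), (5,6). Each pair (i,j) satisfies i < j and arr[i] > arr[j].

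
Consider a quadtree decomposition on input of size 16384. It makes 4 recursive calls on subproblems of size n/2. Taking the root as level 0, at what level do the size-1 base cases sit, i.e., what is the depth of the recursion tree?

For divide and conquer with division factor 2:

Problem sizes at each level:
Level 0: 16384
Level 1: 8192
Level 2: 4096
Level 3: 2048
Level 4: 1024
Level 5: 512
Level 6: 256
Level 7: 128
Level 8: 64
Level 9: 32
Level 10: 16
Level 11: 8
Level 12: 4
Level 13: 2
Level 14: 1

The root is level 0 and the size-1 base case is level 14 (the tree spans levels 0 through 14, i.e. 15 levels counting the root), so the depth is the number of divisions: log_2(16384) = 14

The recursion tree depth is log_2(16384) = 14. At each level, the problem size is divided by 2, so it takes 14 divisions to reduce to a base case of size 1. The algorithm makes 4 recursive calls at each level.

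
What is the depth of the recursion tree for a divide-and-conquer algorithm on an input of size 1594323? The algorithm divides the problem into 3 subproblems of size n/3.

For divide and conquer with division factor 3:

Problem sizes at each level:
Level 0: 1594323
Level 1: 531441
Level 2: 177147
Level 3: 59049
Level 4: 19683
Level 5: 6561
Level 6: 2187
Level 7: 729
Level 8: 243
Level 9: 81
Level 10: 27
Level 11: 9
Level 12: 3
Level 13: 1

The root is level 0 and the size-1 base case is level 13 (the tree spans levels 0 through 13, i.e. 14 levels counting the root), so the depth is the number of divisions: log_3(1594323) = 13

The recursion tree depth is log_3(1594323) = 13. At each level, the problem size is divided by 3, so it takes 13 divisions to reduce to a base case of size 1. The algorithm makes 3 recursive calls at each level.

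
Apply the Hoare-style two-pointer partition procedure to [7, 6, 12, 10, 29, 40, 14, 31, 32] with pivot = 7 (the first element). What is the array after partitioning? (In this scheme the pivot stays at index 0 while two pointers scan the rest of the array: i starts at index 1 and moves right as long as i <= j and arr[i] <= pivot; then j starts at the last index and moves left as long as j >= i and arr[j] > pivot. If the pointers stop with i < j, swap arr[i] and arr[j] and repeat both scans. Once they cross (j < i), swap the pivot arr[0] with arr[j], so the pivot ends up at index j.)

Hoare-style two-pointer partition with pivot = 7:

Initial array: [7, 6, 12, 10, 29, 40, 14, 31, 32]

Pointers start at i = 1, j = 8.
i ends at 2, j ends at 1: the pointers have crossed (j < i), so scanning stops.

Swap pivot arr[0] with arr[1] to place pivot at position 1: [6, 7, 12, 10, 29, 40, 14, 31, 32]
Pivot position: 1

After partitioning with pivot 7, the array becomes [6, 7, 12, 10, 29, 40, 14, 31, 32]. The pivot is placed at index 1. All elements to the left of the pivot are <= 7, and all elements to the right are > 7.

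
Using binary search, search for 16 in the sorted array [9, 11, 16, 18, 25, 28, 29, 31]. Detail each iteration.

Binary search for 16 in [9, 11, 16, 18, 25, 28, 29, 31]:

lo=0, hi=7, mid=3, arr[mid]=18 -> 18 > 16, search left half
lo=0, hi=2, mid=1, arr[mid]=11 -> 11 < 16, search right half
lo=2, hi=2, mid=2, arr[mid]=16 -> Found target at index 2!

Binary search finds 16 at index 2 after 3 comparisons. The search repeatedly halves the search space by comparing with the middle element.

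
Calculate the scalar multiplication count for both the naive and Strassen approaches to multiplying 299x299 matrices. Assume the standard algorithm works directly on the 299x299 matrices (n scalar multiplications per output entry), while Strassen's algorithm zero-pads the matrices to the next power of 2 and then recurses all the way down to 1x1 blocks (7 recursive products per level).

Matrix multiplication for 299x299 matrices:

Strassen's algorithm requires power-of-2 dimensions. Pad 299x299 to 512x512 (next power of 2).

Standard algorithm: 299^3 = 26730899 multiplications
Strassen's algorithm: 7^(log2(512)) = 7^9 = 40353607 multiplications
Difference: 26730899 - 40353607 = -13622708 (Strassen uses MORE here due to padding overhead — for small or just-over-power-of-2 n, padding can outweigh the per-level savings)

Standard: 26730899 multiplications (299^3). Strassen: 40353607 multiplications (7^9, after padding to 512x512). Strassen reduces 8 recursive multiplications to 7 at each level.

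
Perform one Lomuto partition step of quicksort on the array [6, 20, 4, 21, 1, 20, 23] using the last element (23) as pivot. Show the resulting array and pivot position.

Lomuto partition with pivot = 23:

Initial array: [6, 20, 4, 21, 1, 20, 23]

arr[0]=6 <= 23: swap with position 0, array becomes [6, 20, 4, 21, 1, 20, 23]
arr[1]=20 <= 23: swap with position 1, array becomes [6, 20, 4, 21, 1, 20, 23]
arr[2]=4 <= 23: swap with position 2, array becomes [6, 20, 4, 21, 1, 20, 23]
arr[3]=21 <= 23: swap with position 3, array becomes [6, 20, 4, 21, 1, 20, 23]
arr[4]=1 <= 23: swap with position 4, array becomes [6, 20, 4, 21, 1, 20, 23]
arr[5]=20 <= 23: swap with position 5, array becomes [6, 20, 4, 21, 1, 20, 23]

Place pivot at position 6: [6, 20, 4, 21, 1, 20, 23]
Pivot position: 6

After partitioning with pivot 23, the array becomes [6, 20, 4, 21, 1, 20, 23]. The pivot is placed at index 6. All elements to the left of the pivot are <= 23, and all elements to the right are > 23.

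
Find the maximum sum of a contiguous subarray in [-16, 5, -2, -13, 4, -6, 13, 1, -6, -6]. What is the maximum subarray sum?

Using Kadane's algorithm on [-16, 5, -2, -13, 4, -6, 13, 1, -6, -6]:

Scanning through the array:
Position 1 (value 5): max_ending_here = 5, max_so_far = 5
Position 2 (value -2): max_ending_here = 3, max_so_far = 5
Position 3 (value -13): max_ending_here = -10, max_so_far = 5
Position 4 (value 4): max_ending_here = 4, max_so_far = 5
Position 5 (value -6): max_ending_here = -2, max_so_far = 5
Position 6 (value 13): max_ending_here = 13, max_so_far = 13
Position 7 (value 1): max_ending_here = 14, max_so_far = 14
Position 8 (value -6): max_ending_here = 8, max_so_far = 14
Position 9 (value -6): max_ending_here = 2, max_so_far = 14

Maximum subarray: [13, 1]
Maximum sum: 14

The maximum subarray is [13, 1] with sum 14. This subarray runs from index 6 to index 7.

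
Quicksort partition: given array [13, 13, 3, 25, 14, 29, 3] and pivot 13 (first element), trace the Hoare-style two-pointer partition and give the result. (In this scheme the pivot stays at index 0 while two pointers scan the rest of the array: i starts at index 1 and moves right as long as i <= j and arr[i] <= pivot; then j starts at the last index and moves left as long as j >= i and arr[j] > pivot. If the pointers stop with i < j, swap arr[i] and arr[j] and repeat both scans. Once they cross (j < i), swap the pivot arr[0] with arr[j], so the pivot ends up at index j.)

Hoare-style two-pointer partition with pivot = 13:

Initial array: [13, 13, 3, 25, 14, 29, 3]

Pointers start at i = 1, j = 6.
i stops at index 3 (arr[3]=25 > 13), j stops at index 6 (arr[6]=3 <= 13): swap arr[3] and arr[6], array becomes [13, 13, 3, 3, 14, 29, 25]
i ends at 4, j ends at 3: the pointers have crossed (j < i), so scanning stops.

Swap pivot arr[0] with arr[3] to place pivot at position 3: [3, 13, 3, 13, 14, 29, 25]
Pivot position: 3

After partitioning with pivot 13, the array becomes [3, 13, 3, 13, 14, 29, 25]. The pivot is placed at index 3. All elements to the left of the pivot are <= 13, and all elements to the right are > 13.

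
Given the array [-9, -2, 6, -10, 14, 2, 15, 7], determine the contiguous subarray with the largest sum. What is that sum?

Using Kadane's algorithm on [-9, -2, 6, -10, 14, 2, 15, 7]:

Scanning through the array:
Position 1 (value -2): max_ending_here = -2, max_so_far = -2
Position 2 (value 6): max_ending_here = 6, max_so_far = 6
Position 3 (value -10): max_ending_here = -4, max_so_far = 6
Position 4 (value 14): max_ending_here = 14, max_so_far = 14
Position 5 (value 2): max_ending_here = 16, max_so_far = 16
Position 6 (value 15): max_ending_here = 31, max_so_far = 31
Position 7 (value 7): max_ending_here = 38, max_so_far = 38

Maximum subarray: [14, 2, 15, 7]
Maximum sum: 38

The maximum subarray is [14, 2, 15, 7] with sum 38. This subarray runs from index 4 to index 7.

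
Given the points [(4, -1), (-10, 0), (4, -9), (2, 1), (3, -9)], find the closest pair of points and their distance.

Computing all pairwise distances among 5 points:

d((4, -1), (-10, 0)) = 14.0357
d((4, -1), (4, -9)) = 8.0
d((4, -1), (2, 1)) = 2.8284
d((4, -1), (3, -9)) = 8.0623
d((-10, 0), (4, -9)) = 16.6433
d((-10, 0), (2, 1)) = 12.0416
d((-10, 0), (3, -9)) = 15.8114
d((4, -9), (2, 1)) = 10.198
d((4, -9), (3, -9)) = 1.0 <-- minimum
d((2, 1), (3, -9)) = 10.0499

Closest pair: (4, -9) and (3, -9) with distance 1.0

The closest pair is (4, -9) and (3, -9) with Euclidean distance 1.0. For 5 points, brute-force pairwise comparison is shown above. For large n, the divide-and-conquer algorithm (sort by x, recurse on halves, check the dividing strip) achieves O(n log n).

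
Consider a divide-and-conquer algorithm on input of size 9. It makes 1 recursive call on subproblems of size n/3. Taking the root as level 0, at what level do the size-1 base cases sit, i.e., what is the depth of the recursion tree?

For divide and conquer with division factor 3:

Problem sizes at each level:
Level 0: 9
Level 1: 3
Level 2: 1

The root is level 0 and the size-1 base case is level 2 (the tree spans levels 0 through 2, i.e. 3 levels counting the root), so the depth is the number of divisions: log_3(9) = 2

The recursion tree depth is log_3(9) = 2. At each level, the problem size is divided by 3, so it takes 2 divisions to reduce to a base case of size 1. The algorithm makes 1 recursive call at each level.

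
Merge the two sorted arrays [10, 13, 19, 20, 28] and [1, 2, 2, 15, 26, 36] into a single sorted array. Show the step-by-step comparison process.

Merging process:

Compare 10 vs 1: take 1 from right. Merged: [1]
Compare 10 vs 2: take 2 from right. Merged: [1, 2]
Compare 10 vs 2: take 2 from right. Merged: [1, 2, 2]
Compare 10 vs 15: take 10 from left. Merged: [1, 2, 2, 10]
Compare 13 vs 15: take 13 from left. Merged: [1, 2, 2, 10, 13]
Compare 19 vs 15: take 15 from right. Merged: [1, 2, 2, 10, 13, 15]
Compare 19 vs 26: take 19 from left. Merged: [1, 2, 2, 10, 13, 15, 19]
Compare 20 vs 26: take 20 from left. Merged: [1, 2, 2, 10, 13, 15, 19, 20]
Compare 28 vs 26: take 26 from right. Merged: [1, 2, 2, 10, 13, 15, 19, 20, 26]
Compare 28 vs 36: take 28 from left. Merged: [1, 2, 2, 10, 13, 15, 19, 20, 26, 28]
Append remaining from right: [36]. Merged: [1, 2, 2, 10, 13, 15, 19, 20, 26, 28, 36]

Final merged array: [1, 2, 2, 10, 13, 15, 19, 20, 26, 28, 36]
Total comparisons: 10

The merged array is [1, 2, 2, 10, 13, 15, 19, 20, 26, 28, 36], requiring 10 comparisons. The merge step runs in O(n) time where n is the total number of elements.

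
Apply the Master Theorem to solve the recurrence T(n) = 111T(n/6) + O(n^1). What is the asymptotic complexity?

Master Theorem for T(n) = 111T(n/6) + O(n^1):

a = 111, b = 6, c = 1
log_b(a) = log_6(111) = 2.6284

Case 1: c = 1 < log_6(111) = 2.6284
T(n) = O(n^(log_6 111))

For T(n) = 111T(n/6) + O(n^1): log_6(111) = 2.6284. This is Case 1 of the Master Theorem (c < log_b(a), work dominated by leaves), giving O(n^(log_6 111)).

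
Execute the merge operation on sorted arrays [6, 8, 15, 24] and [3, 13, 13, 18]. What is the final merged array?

Merging process:

Compare 6 vs 3: take 3 from right. Merged: [3]
Compare 6 vs 13: take 6 from left. Merged: [3, 6]
Compare 8 vs 13: take 8 from left. Merged: [3, 6, 8]
Compare 15 vs 13: take 13 from right. Merged: [3, 6, 8, 13]
Compare 15 vs 13: take 13 from right. Merged: [3, 6, 8, 13, 13]
Compare 15 vs 18: take 15 from left. Merged: [3, 6, 8, 13, 13, 15]
Compare 24 vs 18: take 18 from right. Merged: [3, 6, 8, 13, 13, 15, 18]
Append remaining from left: [24]. Merged: [3, 6, 8, 13, 13, 15, 18, 24]

Final merged array: [3, 6, 8, 13, 13, 15, 18, 24]
Total comparisons: 7

The merged array is [3, 6, 8, 13, 13, 15, 18, 24], requiring 7 comparisons. The merge step runs in O(n) time where n is the total number of elements.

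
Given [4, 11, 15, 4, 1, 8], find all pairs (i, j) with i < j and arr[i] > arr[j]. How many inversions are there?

Finding inversions in [4, 11, 15, 4, 1, 8]:

(0, 4): arr[0]=4 > arr[4]=1
(1, 3): arr[1]=11 > arr[3]=4
(1, 4): arr[1]=11 > arr[4]=1
(1, 5): arr[1]=11 > arr[5]=8
(2, 3): arr[2]=15 > arr[3]=4
(2, 4): arr[2]=15 > arr[4]=1
(2, 5): arr[2]=15 > arr[5]=8
(3, 4): arr[3]=4 > arr[4]=1

Total inversions: 8

The array has 8 inversion(s): (0,4), (1,3), (1,4), (1,5), (2,3), (2,4), (2,5), (3,4). Each pair (i,j) satisfies i < j and arr[i] > arr[j].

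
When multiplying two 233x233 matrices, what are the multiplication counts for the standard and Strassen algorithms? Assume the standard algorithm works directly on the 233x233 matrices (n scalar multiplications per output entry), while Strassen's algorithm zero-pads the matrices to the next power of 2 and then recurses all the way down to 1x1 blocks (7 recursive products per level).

Matrix multiplication for 233x233 matrices:

Strassen's algorithm requires power-of-2 dimensions. Pad 233x233 to 256x256 (next power of 2).

Standard algorithm: 233^3 = 12649337 multiplications
Strassen's algorithm: 7^(log2(256)) = 7^8 = 5764801 multiplications
Savings: 12649337 - 5764801 = 6884536 multiplications

Standard: 12649337 multiplications (233^3). Strassen: 5764801 multiplications (7^8, after padding to 256x256). Strassen reduces 8 recursive multiplications to 7 at each level.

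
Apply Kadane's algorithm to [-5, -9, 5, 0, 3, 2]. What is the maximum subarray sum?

Using Kadane's algorithm on [-5, -9, 5, 0, 3, 2]:

Scanning through the array:
Position 1 (value -9): max_ending_here = -9, max_so_far = -5
Position 2 (value 5): max_ending_here = 5, max_so_far = 5
Position 3 (value 0): max_ending_here = 5, max_so_far = 5
Position 4 (value 3): max_ending_here = 8, max_so_far = 8
Position 5 (value 2): max_ending_here = 10, max_so_far = 10

Maximum subarray: [5, 0, 3, 2]
Maximum sum: 10

The maximum subarray is [5, 0, 3, 2] with sum 10. This subarray runs from index 2 to index 5.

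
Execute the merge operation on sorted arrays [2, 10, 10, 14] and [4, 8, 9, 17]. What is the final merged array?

Merging process:

Compare 2 vs 4: take 2 from left. Merged: [2]
Compare 10 vs 4: take 4 from right. Merged: [2, 4]
Compare 10 vs 8: take 8 from right. Merged: [2, 4, 8]
Compare 10 vs 9: take 9 from right. Merged: [2, 4, 8, 9]
Compare 10 vs 17: take 10 from left. Merged: [2, 4, 8, 9, 10]
Compare 10 vs 17: take 10 from left. Merged: [2, 4, 8, 9, 10, 10]
Compare 14 vs 17: take 14 from left. Merged: [2, 4, 8, 9, 10, 10, 14]
Append remaining from right: [17]. Merged: [2, 4, 8, 9, 10, 10, 14, 17]

Final merged array: [2, 4, 8, 9, 10, 10, 14, 17]
Total comparisons: 7

The merged array is [2, 4, 8, 9, 10, 10, 14, 17], requiring 7 comparisons. The merge step runs in O(n) time where n is the total number of elements.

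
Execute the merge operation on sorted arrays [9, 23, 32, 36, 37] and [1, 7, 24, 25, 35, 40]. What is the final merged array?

Merging process:

Compare 9 vs 1: take 1 from right. Merged: [1]
Compare 9 vs 7: take 7 from right. Merged: [1, 7]
Compare 9 vs 24: take 9 from left. Merged: [1, 7, 9]
Compare 23 vs 24: take 23 from left. Merged: [1, 7, 9, 23]
Compare 32 vs 24: take 24 from right. Merged: [1, 7, 9, 23, 24]
Compare 32 vs 25: take 25 from right. Merged: [1, 7, 9, 23, 24, 25]
Compare 32 vs 35: take 32 from left. Merged: [1, 7, 9, 23, 24, 25, 32]
Compare 36 vs 35: take 35 from right. Merged: [1, 7, 9, 23, 24, 25, 32, 35]
Compare 36 vs 40: take 36 from left. Merged: [1, 7, 9, 23, 24, 25, 32, 35, 36]
Compare 37 vs 40: take 37 from left. Merged: [1, 7, 9, 23, 24, 25, 32, 35, 36, 37]
Append remaining from right: [40]. Merged: [1, 7, 9, 23, 24, 25, 32, 35, 36, 37, 40]

Final merged array: [1, 7, 9, 23, 24, 25, 32, 35, 36, 37, 40]
Total comparisons: 10

The merged array is [1, 7, 9, 23, 24, 25, 32, 35, 36, 37, 40], requiring 10 comparisons. The merge step runs in O(n) time where n is the total number of elements.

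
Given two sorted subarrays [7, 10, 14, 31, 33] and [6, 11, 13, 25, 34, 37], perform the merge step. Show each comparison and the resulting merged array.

Merging process:

Compare 7 vs 6: take 6 from right. Merged: [6]
Compare 7 vs 11: take 7 from left. Merged: [6, 7]
Compare 10 vs 11: take 10 from left. Merged: [6, 7, 10]
Compare 14 vs 11: take 11 from right. Merged: [6, 7, 10, 11]
Compare 14 vs 13: take 13 from right. Merged: [6, 7, 10, 11, 13]
Compare 14 vs 25: take 14 from left. Merged: [6, 7, 10, 11, 13, 14]
Compare 31 vs 25: take 25 from right. Merged: [6, 7, 10, 11, 13, 14, 25]
Compare 31 vs 34: take 31 from left. Merged: [6, 7, 10, 11, 13, 14, 25, 31]
Compare 33 vs 34: take 33 from left. Merged: [6, 7, 10, 11, 13, 14, 25, 31, 33]
Append remaining from right: [34, 37]. Merged: [6, 7, 10, 11, 13, 14, 25, 31, 33, 34, 37]

Final merged array: [6, 7, 10, 11, 13, 14, 25, 31, 33, 34, 37]
Total comparisons: 9

The merged array is [6, 7, 10, 11, 13, 14, 25, 31, 33, 34, 37], requiring 9 comparisons. The merge step runs in O(n) time where n is the total number of elements.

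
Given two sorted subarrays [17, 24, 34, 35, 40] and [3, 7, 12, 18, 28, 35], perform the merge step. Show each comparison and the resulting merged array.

Merging process:

Compare 17 vs 3: take 3 from right. Merged: [3]
Compare 17 vs 7: take 7 from right. Merged: [3, 7]
Compare 17 vs 12: take 12 from right. Merged: [3, 7, 12]
Compare 17 vs 18: take 17 from left. Merged: [3, 7, 12, 17]
Compare 24 vs 18: take 18 from right. Merged: [3, 7, 12, 17, 18]
Compare 24 vs 28: take 24 from left. Merged: [3, 7, 12, 17, 18, 24]
Compare 34 vs 28: take 28 from right. Merged: [3, 7, 12, 17, 18, 24, 28]
Compare 34 vs 35: take 34 from left. Merged: [3, 7, 12, 17, 18, 24, 28, 34]
Compare 35 vs 35: take 35 from left. Merged: [3, 7, 12, 17, 18, 24, 28, 34, 35]
Compare 40 vs 35: take 35 from right. Merged: [3, 7, 12, 17, 18, 24, 28, 34, 35, 35]
Append remaining from left: [40]. Merged: [3, 7, 12, 17, 18, 24, 28, 34, 35, 35, 40]

Final merged array: [3, 7, 12, 17, 18, 24, 28, 34, 35, 35, 40]
Total comparisons: 10

The merged array is [3, 7, 12, 17, 18, 24, 28, 34, 35, 35, 40], requiring 10 comparisons. The merge step runs in O(n) time where n is the total number of elements.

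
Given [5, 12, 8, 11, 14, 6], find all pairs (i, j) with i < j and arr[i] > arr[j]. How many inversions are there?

Finding inversions in [5, 12, 8, 11, 14, 6]:

(1, 2): arr[1]=12 > arr[2]=8
(1, 3): arr[1]=12 > arr[3]=11
(1, 5): arr[1]=12 > arr[5]=6
(2, 5): arr[2]=8 > arr[5]=6
(3, 5): arr[3]=11 > arr[5]=6
(4, 5): arr[4]=14 > arr[5]=6

Total inversions: 6

The array has 6 inversion(s): (1,2), (1,3), (1,5), (2,5), (3,5), (4,5). Each pair (i,j) satisfies i < j and arr[i] > arr[j].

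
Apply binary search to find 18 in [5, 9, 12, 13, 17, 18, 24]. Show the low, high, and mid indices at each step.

Binary search for 18 in [5, 9, 12, 13, 17, 18, 24]:

lo=0, hi=6, mid=3, arr[mid]=13 -> 13 < 18, search right half
lo=4, hi=6, mid=5, arr[mid]=18 -> Found target at index 5!

Binary search finds 18 at index 5 after 2 comparisons. The search repeatedly halves the search space by comparing with the middle element.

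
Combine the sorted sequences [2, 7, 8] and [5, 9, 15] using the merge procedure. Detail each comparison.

Merging process:

Compare 2 vs 5: take 2 from left. Merged: [2]
Compare 7 vs 5: take 5 from right. Merged: [2, 5]
Compare 7 vs 9: take 7 from left. Merged: [2, 5, 7]
Compare 8 vs 9: take 8 from left. Merged: [2, 5, 7, 8]
Append remaining from right: [9, 15]. Merged: [2, 5, 7, 8, 9, 15]

Final merged array: [2, 5, 7, 8, 9, 15]
Total comparisons: 4

The merged array is [2, 5, 7, 8, 9, 15], requiring 4 comparisons. The merge step runs in O(n) time where n is the total number of elements.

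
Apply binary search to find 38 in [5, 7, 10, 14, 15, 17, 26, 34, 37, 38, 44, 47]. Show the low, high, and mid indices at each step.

Binary search for 38 in [5, 7, 10, 14, 15, 17, 26, 34, 37, 38, 44, 47]:

lo=0, hi=11, mid=5, arr[mid]=17 -> 17 < 38, search right half
lo=6, hi=11, mid=8, arr[mid]=37 -> 37 < 38, search right half
lo=9, hi=11, mid=10, arr[mid]=44 -> 44 > 38, search left half
lo=9, hi=9, mid=9, arr[mid]=38 -> Found target at index 9!

Binary search finds 38 at index 9 after 4 comparisons. The search repeatedly halves the search space by comparing with the middle element.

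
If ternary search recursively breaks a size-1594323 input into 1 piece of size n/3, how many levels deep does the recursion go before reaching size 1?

For divide and conquer with division factor 3:

Problem sizes at each level:
Level 0: 1594323
Level 1: 531441
Level 2: 177147
Level 3: 59049
Level 4: 19683
Level 5: 6561
Level 6: 2187
Level 7: 729
Level 8: 243
Level 9: 81
Level 10: 27
Level 11: 9
Level 12: 3
Level 13: 1

The root is level 0 and the size-1 base case is level 13 (the tree spans levels 0 through 13, i.e. 14 levels counting the root), so the depth is the number of divisions: log_3(1594323) = 13

The recursion tree depth is log_3(1594323) = 13. At each level, the problem size is divided by 3, so it takes 13 divisions to reduce to a base case of size 1. The algorithm makes 1 recursive call at each level.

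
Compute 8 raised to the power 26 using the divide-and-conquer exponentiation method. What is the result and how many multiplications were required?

Computing 8^26 by squaring (build up from 8^1; each line after the first costs one multiplication):

8^1 = 8
8^2 = (8^1)^2 = 8^2 = 64
8^3 = 8 * 8^2 = 8 * 64 = 512
8^6 = (8^3)^2 = 512^2 = 262144
8^12 = (8^6)^2 = 262144^2 = 68719476736
8^13 = 8 * 8^12 = 8 * 68719476736 = 549755813888
8^26 = (8^13)^2 = 549755813888^2 = 302231454903657293676544

Result: 302231454903657293676544
Multiplications needed: 6 (6 lines after 8^1)

8^26 = 302231454903657293676544. Using exponentiation by squaring, this requires 6 multiplications. The key idea: if the exponent is even, square the half-power; if odd, multiply by the base once.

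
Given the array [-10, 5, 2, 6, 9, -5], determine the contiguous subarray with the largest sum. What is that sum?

Using Kadane's algorithm on [-10, 5, 2, 6, 9, -5]:

Scanning through the array:
Position 1 (value 5): max_ending_here = 5, max_so_far = 5
Position 2 (value 2): max_ending_here = 7, max_so_far = 7
Position 3 (value 6): max_ending_here = 13, max_so_far = 13
Position 4 (value 9): max_ending_here = 22, max_so_far = 22
Position 5 (value -5): max_ending_here = 17, max_so_far = 22

Maximum subarray: [5, 2, 6, 9]
Maximum sum: 22

The maximum subarray is [5, 2, 6, 9] with sum 22. This subarray runs from index 1 to index 4.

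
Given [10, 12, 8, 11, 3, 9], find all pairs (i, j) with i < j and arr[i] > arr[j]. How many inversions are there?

Finding inversions in [10, 12, 8, 11, 3, 9]:

(0, 2): arr[0]=10 > arr[2]=8
(0, 4): arr[0]=10 > arr[4]=3
(0, 5): arr[0]=10 > arr[5]=9
(1, 2): arr[1]=12 > arr[2]=8
(1, 3): arr[1]=12 > arr[3]=11
(1, 4): arr[1]=12 > arr[4]=3
(1, 5): arr[1]=12 > arr[5]=9
(2, 4): arr[2]=8 > arr[4]=3
(3, 4): arr[3]=11 > arr[4]=3
(3, 5): arr[3]=11 > arr[5]=9

Total inversions: 10

The array has 10 inversion(s): (0,2), (0,4), (0,5), (1,2), (1,3), (1,4), (1,5), (2,4), (3,4), (3,5). Each pair (i,j) satisfies i < j and arr[i] > arr[j].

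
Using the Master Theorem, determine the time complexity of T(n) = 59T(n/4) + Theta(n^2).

Master Theorem for T(n) = 59T(n/4) + O(n^2):

a = 59, b = 4, c = 2
log_b(a) = log_4(59) = 2.9413

Case 1: c = 2 < log_4(59) = 2.9413
T(n) = O(n^(log_4 59))

For T(n) = 59T(n/4) + O(n^2): log_4(59) = 2.9413. This is Case 1 of the Master Theorem (c < log_b(a), work dominated by leaves), giving O(n^(log_4 59)).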